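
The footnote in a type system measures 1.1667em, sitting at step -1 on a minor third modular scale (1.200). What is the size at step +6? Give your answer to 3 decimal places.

4.180em

The gap is 6 − (-1) = 7 steps, so the factor is 1.200^7.
1.1667 × 1.200⁷ = 1.1667 × 3.58318 ≈ 4.180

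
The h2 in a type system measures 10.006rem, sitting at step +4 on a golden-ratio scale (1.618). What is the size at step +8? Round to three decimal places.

Moving from step +4 to step +8 is 4 steps up, so multiply by r⁴.
10.006 × 1.618⁴ = 10.006 × 6.85353 ≈ 68.576

68.576rem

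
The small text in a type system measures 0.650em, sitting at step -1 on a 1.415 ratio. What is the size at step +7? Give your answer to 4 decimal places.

Moving from step -1 to step +7 is 8 steps up, so multiply by r⁸.
0.650 × 1.415⁸ = 0.650 × 16.07132 ≈ 10.4464

10.4464em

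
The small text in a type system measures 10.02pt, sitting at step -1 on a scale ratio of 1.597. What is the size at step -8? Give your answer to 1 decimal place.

0.4pt

10.02 ÷ 1.597⁷ = 10.02 ÷ 26.49320 ≈ 0.378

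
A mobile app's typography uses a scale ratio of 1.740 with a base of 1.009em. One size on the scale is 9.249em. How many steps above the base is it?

4

1.740ⁿ = 9.249 / 1.009 = 9.1665
n = ln(9.1665) / ln(1.740) = 2.2156 / 0.5539 ≈ 4.00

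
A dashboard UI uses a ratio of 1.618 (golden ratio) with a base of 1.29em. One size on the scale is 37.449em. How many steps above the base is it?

1.618ⁿ = 37.449 / 1.29 = 29.0302
n = ln(29.0302) / ln(1.618) = 3.3683 / 0.4812 ≈ 7.00

7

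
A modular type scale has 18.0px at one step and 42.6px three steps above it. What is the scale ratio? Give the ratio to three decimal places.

1.333

The ratio satisfies 18.0 × r³ = 42.6, so r = (42.6 / 18.0)^(1/3).
r = 2.3667^(1/3) ≈ 1.3326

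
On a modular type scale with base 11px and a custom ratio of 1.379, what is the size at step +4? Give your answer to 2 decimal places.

Every step multiplies by the scale ratio.
11.0 × 1.379⁴ = 11.0 × 3.61624 ≈ 39.78

39.78px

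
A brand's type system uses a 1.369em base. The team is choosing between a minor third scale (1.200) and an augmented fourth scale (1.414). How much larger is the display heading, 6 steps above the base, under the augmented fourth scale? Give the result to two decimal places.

6.85em

Minor third: 1.369 × 1.200⁶ = 4.0878em
Augmented fourth: 1.369 × 1.414⁶ = 10.9421em
Difference: 10.9421 − 4.0878 = 6.8543em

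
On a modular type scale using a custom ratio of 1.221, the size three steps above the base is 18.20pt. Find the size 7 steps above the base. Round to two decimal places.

40.45pt

The gap is 7 − (3) = 4 steps, so the factor is 1.221^4.
18.20 × 1.221⁴ = 18.20 × 2.22261 ≈ 40.451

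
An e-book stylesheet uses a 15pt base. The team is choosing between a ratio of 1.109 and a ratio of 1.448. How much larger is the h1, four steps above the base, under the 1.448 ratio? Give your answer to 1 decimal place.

43.3pt

At 1.109: 15.0 × 1.109⁴ = 22.689pt
At 1.448: 15.0 × 1.448⁴ = 65.943pt
Difference: 65.943 − 22.689 = 43.254pt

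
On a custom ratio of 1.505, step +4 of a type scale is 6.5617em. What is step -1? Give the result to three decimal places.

0.850em

6.5617 ÷ 1.505⁵ = 6.5617 ÷ 7.72116 ≈ 0.850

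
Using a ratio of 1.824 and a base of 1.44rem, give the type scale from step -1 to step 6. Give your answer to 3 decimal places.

0.789rem, 1.440rem, 2.627rem, 4.791rem, 8.739rem, 15.939rem, 29.073rem, 53.029rem

Step -1: 1.44 ÷ 1.824 = 0.789
Step 0: 1.44rem
Step 1: 1.44 × 1.824 = 2.627
Step 2: 1.44 × 1.824² = 4.791
Step 3: 1.44 × 1.824³ = 8.739
Step 4: 1.44 × 1.824⁴ = 15.939
Step 5: 1.44 × 1.824⁵ = 29.073
Step 6: 1.44 × 1.824⁶ = 53.029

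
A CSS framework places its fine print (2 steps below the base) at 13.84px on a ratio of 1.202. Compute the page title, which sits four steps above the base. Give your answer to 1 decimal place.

13.84 × 1.202⁶ = 13.84 × 3.01597 ≈ 41.741

41.7px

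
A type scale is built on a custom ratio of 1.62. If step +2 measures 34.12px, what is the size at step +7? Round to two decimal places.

380.70px

The gap is 7 − (2) = 5 steps, so the factor is 1.62^5.
34.12 × 1.62⁵ = 34.12 × 11.15771 ≈ 380.701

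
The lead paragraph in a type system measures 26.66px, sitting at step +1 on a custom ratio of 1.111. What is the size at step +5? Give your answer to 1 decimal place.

40.6px

26.66 × 1.111⁴ = 26.66 × 1.52355 ≈ 40.618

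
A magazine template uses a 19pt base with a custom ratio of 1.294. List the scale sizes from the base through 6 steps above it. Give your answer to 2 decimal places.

19.00pt, 24.59pt, 31.81pt, 41.17pt, 53.27pt, 68.93pt, 89.20pt

Step 0: 19pt
Step 1: 19.0 × 1.294 = 24.59
Step 2: 19.0 × 1.294² = 31.81
Step 3: 19.0 × 1.294³ = 41.17
Step 4: 19.0 × 1.294⁴ = 53.27
Step 5: 19.0 × 1.294⁵ = 68.93
Step 6: 19.0 × 1.294⁶ = 89.20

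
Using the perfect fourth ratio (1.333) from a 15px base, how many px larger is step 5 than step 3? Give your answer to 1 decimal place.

Step 3: 15.0 × 1.333³ = 35.529px
Step 5: 15.0 × 1.333⁵ = 63.131px
Difference: 63.131 − 35.529 = 27.602px

27.6px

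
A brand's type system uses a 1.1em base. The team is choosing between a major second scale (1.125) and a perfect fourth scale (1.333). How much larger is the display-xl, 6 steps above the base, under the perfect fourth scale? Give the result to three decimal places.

Major second: 1.1 × 1.125⁶ = 2.23002em
Perfect fourth: 1.1 × 1.333⁶ = 6.17126em
Difference: 6.17126 − 2.23002 = 3.94124em

3.941em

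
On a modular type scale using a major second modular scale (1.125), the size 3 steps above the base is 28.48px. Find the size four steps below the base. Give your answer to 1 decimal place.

12.5px

28.48 ÷ 1.125⁷ = 28.48 ÷ 2.28070 ≈ 12.487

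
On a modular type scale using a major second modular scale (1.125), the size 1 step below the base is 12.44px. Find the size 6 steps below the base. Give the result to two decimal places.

6.90px

Moving from step -1 to step -6 is 5 steps down, so divide by r⁵.
12.44 ÷ 1.125⁵ = 12.44 ÷ 1.80203 ≈ 6.903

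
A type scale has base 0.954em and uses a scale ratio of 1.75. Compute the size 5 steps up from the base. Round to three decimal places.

Each step on a modular scale multiplies by the ratio, so the size n steps from the base is base × ratioⁿ.
0.954 × 1.75⁵ = 0.954 × 16.41309 ≈ 15.658

15.658em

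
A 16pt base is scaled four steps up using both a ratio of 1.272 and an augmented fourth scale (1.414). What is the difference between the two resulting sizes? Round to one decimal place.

22.1pt

At 1.272: 16.0 × 1.272⁴ = 41.886pt
Augmented fourth: 16.0 × 1.414⁴ = 63.961pt
Difference: 63.961 − 41.886 = 22.075pt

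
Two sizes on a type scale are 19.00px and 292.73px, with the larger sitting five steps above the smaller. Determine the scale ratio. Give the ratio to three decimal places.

The ratio satisfies 19.00 × r⁵ = 292.73, so r = (292.73 / 19.00)^(1/5).
r = 15.4068^(1/5) ≈ 1.7280

1.728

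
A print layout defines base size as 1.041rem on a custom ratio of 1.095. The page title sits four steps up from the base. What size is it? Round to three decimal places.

1.497rem

1.041 × 1.095⁴ = 1.041 × 1.43766 ≈ 1.497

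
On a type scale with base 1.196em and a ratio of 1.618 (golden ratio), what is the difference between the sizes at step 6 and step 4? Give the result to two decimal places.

13.26em

Step 4: 1.196 × 1.618⁴ = 8.1968em
Step 6: 1.196 × 1.618⁶ = 21.4586em
Difference: 21.4586 − 8.1968 = 13.2618em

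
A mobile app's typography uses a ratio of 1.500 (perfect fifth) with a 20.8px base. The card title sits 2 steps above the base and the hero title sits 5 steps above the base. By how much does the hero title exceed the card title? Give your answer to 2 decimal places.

111.15px

Step 2: 20.8 × 1.500² = 46.8000px
Step 5: 20.8 × 1.500⁵ = 157.9500px
Difference: 157.9500 − 46.8000 = 111.1500px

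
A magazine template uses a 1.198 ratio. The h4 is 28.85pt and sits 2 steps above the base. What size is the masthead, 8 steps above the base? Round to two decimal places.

28.85 × 1.198⁶ = 28.85 × 2.95625 ≈ 85.288

85.29pt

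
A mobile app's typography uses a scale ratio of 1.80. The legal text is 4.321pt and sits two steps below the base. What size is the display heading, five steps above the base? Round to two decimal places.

4.321 × 1.80⁷ = 4.321 × 61.22200 ≈ 264.540

264.54pt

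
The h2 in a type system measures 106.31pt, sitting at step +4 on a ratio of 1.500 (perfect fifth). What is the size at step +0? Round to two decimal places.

106.31 ÷ 1.500⁴ = 106.31 ÷ 5.06250 ≈ 21.000

21.00pt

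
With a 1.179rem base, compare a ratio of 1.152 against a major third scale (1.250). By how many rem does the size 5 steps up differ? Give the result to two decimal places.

1.21rem

At 1.152: 1.179 × 1.152⁵ = 2.3921rem
Major third: 1.179 × 1.250⁵ = 3.5980rem
Difference: 3.5980 − 2.3921 = 1.2059rem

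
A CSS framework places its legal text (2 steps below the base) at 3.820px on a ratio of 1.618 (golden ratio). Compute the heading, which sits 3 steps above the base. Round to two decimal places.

Moving from step -2 to step +3 is 5 steps up, so multiply by r⁵.
3.820 × 1.618⁵ = 3.820 × 11.08901 ≈ 42.360

42.36px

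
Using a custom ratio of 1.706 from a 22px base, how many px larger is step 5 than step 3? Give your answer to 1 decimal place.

208.7px

Step 3: 22.0 × 1.706³ = 109.234px
Step 5: 22.0 × 1.706⁵ = 317.920px
Difference: 317.920 − 109.234 = 208.686px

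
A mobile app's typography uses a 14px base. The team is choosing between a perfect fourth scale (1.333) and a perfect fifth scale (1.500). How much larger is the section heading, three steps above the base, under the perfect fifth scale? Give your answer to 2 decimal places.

14.09px

Perfect fourth: 14.0 × 1.333³ = 33.1603px
Perfect fifth: 14.0 × 1.500³ = 47.2500px
Difference: 47.2500 − 33.1603 = 14.0897px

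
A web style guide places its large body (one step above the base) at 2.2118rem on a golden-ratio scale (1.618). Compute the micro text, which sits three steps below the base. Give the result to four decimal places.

0.3227rem

The gap is -3 − (1) = -4 steps, so the factor is 1.618^-4.
2.2118 ÷ 1.618⁴ = 2.2118 ÷ 6.85353 ≈ 0.3227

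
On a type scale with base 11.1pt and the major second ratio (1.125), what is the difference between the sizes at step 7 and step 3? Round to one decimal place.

Step 3: 11.1 × 1.125³ = 15.804pt
Step 7: 11.1 × 1.125⁷ = 25.316pt
Difference: 25.316 − 15.804 = 9.512pt

9.5pt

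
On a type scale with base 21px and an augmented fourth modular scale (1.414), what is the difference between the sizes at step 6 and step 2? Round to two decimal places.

125.86px

Step 2: 21.0 × 1.414² = 41.9873px
Step 6: 21.0 × 1.414⁶ = 167.8478px
Difference: 167.8478 − 41.9873 = 125.8605px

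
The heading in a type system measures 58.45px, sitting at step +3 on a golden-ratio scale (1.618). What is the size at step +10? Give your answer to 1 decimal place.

Moving from step +3 to step +10 is 7 steps up, so multiply by r⁷.
58.45 × 1.618⁷ = 58.45 × 29.03017 ≈ 1696.814

1696.8px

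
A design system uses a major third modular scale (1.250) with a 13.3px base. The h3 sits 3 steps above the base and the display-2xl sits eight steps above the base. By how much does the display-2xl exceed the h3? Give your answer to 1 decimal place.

53.3px

Step 3: 13.3 × 1.250³ = 25.977px
Step 8: 13.3 × 1.250⁸ = 79.274px
Difference: 79.274 − 25.977 = 53.297px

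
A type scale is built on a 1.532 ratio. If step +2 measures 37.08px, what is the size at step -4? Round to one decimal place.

2.9px

37.08 ÷ 1.532⁶ = 37.08 ÷ 12.92863 ≈ 2.868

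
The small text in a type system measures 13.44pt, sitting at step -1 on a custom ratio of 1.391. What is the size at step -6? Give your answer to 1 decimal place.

2.6pt

13.44 ÷ 1.391⁵ = 13.44 ÷ 5.20758 ≈ 2.581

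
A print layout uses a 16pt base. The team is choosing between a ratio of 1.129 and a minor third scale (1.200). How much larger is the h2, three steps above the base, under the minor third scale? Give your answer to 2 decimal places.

4.62pt

At 1.129: 16.0 × 1.129³ = 23.0251pt
Minor third: 16.0 × 1.200³ = 27.6480pt
Difference: 27.6480 − 23.0251 = 4.6229pt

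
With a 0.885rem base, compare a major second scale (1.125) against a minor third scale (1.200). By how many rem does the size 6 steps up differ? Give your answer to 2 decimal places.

0.85rem

Major second: 0.885 × 1.125⁶ = 1.7941rem
Minor third: 0.885 × 1.200⁶ = 2.6426rem
Difference: 2.6426 − 1.7941 = 0.8485rem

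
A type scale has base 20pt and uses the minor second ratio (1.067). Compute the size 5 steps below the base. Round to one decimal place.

14.5pt

Every step multiplies by the scale ratio.
20.0 ÷ 1.067⁵ = 20.0 ÷ 1.38300 ≈ 14.46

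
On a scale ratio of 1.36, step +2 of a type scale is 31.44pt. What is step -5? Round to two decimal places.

31.44 ÷ 1.36⁷ = 31.44 ÷ 8.60543 ≈ 3.654

3.65pt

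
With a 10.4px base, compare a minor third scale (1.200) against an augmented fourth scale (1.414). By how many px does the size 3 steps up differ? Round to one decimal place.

11.4px

Minor third: 10.4 × 1.200³ = 17.971px
Augmented fourth: 10.4 × 1.414³ = 29.402px
Difference: 29.402 − 17.971 = 11.431px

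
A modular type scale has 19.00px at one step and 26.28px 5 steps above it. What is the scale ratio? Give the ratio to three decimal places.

r⁵ = 26.28 / 19.00, so r = (26.28/19.00)^(1/5).
r = 1.3832^(1/5) ≈ 1.0670

1.067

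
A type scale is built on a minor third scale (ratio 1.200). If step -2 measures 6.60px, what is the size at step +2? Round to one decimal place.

13.7px

The gap is 2 − (-2) = 4 steps, so the factor is 1.200^4.
6.60 × 1.200⁴ = 6.60 × 2.07360 ≈ 13.686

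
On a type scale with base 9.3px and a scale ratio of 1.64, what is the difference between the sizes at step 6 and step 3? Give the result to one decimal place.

Step 3: 9.3 × 1.64³ = 41.022px
Step 6: 9.3 × 1.64⁶ = 180.945px
Difference: 180.945 − 41.022 = 139.923px

139.9px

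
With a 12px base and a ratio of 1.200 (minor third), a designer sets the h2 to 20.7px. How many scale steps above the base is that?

3

1.200ⁿ = 20.7 / 12 = 1.7250
n = ln(1.7250) / ln(1.200) = 0.5452 / 0.1823 ≈ 2.99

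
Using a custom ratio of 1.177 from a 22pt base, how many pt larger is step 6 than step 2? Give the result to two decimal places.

Step 2: 22.0 × 1.177² = 30.4772pt
Step 6: 22.0 × 1.177⁶ = 58.4900pt
Difference: 58.4900 − 30.4772 = 28.0128pt

28.01pt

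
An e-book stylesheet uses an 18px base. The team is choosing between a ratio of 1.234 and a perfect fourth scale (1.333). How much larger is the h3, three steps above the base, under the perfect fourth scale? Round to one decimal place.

At 1.234: 18.0 × 1.234³ = 33.823px
Perfect fourth: 18.0 × 1.333³ = 42.635px
Difference: 42.635 − 33.823 = 8.812px

8.8px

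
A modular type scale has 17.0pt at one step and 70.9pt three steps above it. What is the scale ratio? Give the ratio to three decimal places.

1.610

The ratio satisfies 17.0 × r³ = 70.9, so r = (70.9 / 17.0)^(1/3).
r = 4.1706^(1/3) ≈ 1.6097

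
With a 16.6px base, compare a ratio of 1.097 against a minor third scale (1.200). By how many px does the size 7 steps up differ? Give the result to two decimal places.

27.74px

At 1.097: 16.6 × 1.097⁷ = 31.7362px
Minor third: 16.6 × 1.200⁷ = 59.4808px
Difference: 59.4808 − 31.7362 = 27.7446px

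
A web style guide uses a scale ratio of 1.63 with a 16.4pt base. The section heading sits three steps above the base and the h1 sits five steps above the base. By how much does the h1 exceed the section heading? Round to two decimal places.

Step 3: 16.4 × 1.63³ = 71.0243pt
Step 5: 16.4 × 1.63⁵ = 188.7043pt
Difference: 188.7043 − 71.0243 = 117.6800pt

117.68pt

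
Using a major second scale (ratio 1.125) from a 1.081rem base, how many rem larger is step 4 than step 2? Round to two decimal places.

0.36rem

Step 2: 1.081 × 1.125² = 1.3681rem
Step 4: 1.081 × 1.125⁴ = 1.7316rem
Difference: 1.7316 − 1.3681 = 0.3635rem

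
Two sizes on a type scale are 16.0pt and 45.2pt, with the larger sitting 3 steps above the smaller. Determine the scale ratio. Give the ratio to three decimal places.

1.414

r³ = 45.2 / 16.0, so r = (45.2/16.0)^(1/3).
r = 2.8250^(1/3) ≈ 1.4136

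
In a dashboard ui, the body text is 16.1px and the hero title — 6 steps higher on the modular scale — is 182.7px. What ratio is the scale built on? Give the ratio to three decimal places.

The ratio satisfies 16.1 × r⁶ = 182.7, so r = (182.7 / 16.1)^(1/6).
r = 11.3478^(1/6) ≈ 1.4991

1.499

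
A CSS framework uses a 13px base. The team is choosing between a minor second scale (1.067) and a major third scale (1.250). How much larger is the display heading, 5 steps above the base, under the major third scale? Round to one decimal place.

Minor second: 13.0 × 1.067⁵ = 17.979px
Major third: 13.0 × 1.250⁵ = 39.673px
Difference: 39.673 − 17.979 = 21.694px

21.7px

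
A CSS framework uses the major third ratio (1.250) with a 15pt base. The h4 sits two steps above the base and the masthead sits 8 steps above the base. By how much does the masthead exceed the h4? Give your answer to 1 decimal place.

66.0pt

Step 2: 15.0 × 1.250² = 23.438pt
Step 8: 15.0 × 1.250⁸ = 89.407pt
Difference: 89.407 − 23.438 = 65.969pt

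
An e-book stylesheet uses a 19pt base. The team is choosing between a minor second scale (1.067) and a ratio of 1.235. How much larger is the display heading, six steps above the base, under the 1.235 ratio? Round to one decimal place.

39.4pt

Minor second: 19.0 × 1.067⁶ = 28.038pt
At 1.235: 19.0 × 1.235⁶ = 67.415pt
Difference: 67.415 − 28.038 = 39.377pt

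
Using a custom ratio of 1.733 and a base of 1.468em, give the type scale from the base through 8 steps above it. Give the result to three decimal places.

1.468em, 2.544em, 4.409em, 7.640em, 13.241em, 22.947em, 39.767em, 68.915em, 119.430em

Step 0: 1.468em
Step 1: 1.468 × 1.733 = 2.544
Step 2: 1.468 × 1.733² = 4.409
Step 3: 1.468 × 1.733³ = 7.640
Step 4: 1.468 × 1.733⁴ = 13.241
Step 5: 1.468 × 1.733⁵ = 22.947
Step 6: 1.468 × 1.733⁶ = 39.767
Step 7: 1.468 × 1.733⁷ = 68.915
Step 8: 1.468 × 1.733⁸ = 119.430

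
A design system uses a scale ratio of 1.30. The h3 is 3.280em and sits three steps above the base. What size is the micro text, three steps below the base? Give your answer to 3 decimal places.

0.680em

3.280 ÷ 1.30⁶ = 3.280 ÷ 4.82681 ≈ 0.680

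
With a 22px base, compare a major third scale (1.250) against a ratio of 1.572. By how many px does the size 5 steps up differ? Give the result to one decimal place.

Major third: 22.0 × 1.250⁵ = 67.139px
At 1.572: 22.0 × 1.572⁵ = 211.196px
Difference: 211.196 − 67.139 = 144.057px

144.1px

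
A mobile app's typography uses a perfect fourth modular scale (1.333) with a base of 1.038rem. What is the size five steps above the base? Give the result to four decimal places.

4.3687rem

Every step multiplies by the scale ratio.
1.038 × 1.333⁵ = 1.038 × 4.20873 ≈ 4.3687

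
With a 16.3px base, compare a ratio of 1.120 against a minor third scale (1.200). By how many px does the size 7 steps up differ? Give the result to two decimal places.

22.37px

At 1.120: 16.3 × 1.120⁷ = 36.0341px
Minor third: 16.3 × 1.200⁷ = 58.4058px
Difference: 58.4058 − 36.0341 = 22.3717px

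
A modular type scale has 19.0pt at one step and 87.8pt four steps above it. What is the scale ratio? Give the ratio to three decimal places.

r⁴ = 87.8 / 19.0, so r = (87.8/19.0)^(1/4).
r = 4.6211^(1/4) ≈ 1.4662

1.466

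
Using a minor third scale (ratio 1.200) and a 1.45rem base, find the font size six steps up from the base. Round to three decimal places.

4.330rem

Every step multiplies by the scale ratio.
1.45 × 1.200⁶ = 1.45 × 2.98598 ≈ 4.330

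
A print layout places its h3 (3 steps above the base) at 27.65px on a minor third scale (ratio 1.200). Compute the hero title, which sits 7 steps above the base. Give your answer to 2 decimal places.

Moving from step +3 to step +7 is 4 steps up, so multiply by r⁴.
27.65 × 1.200⁴ = 27.65 × 2.07360 ≈ 57.335

57.34px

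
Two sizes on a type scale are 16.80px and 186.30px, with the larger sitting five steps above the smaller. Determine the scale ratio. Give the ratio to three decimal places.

The ratio satisfies 16.80 × r⁵ = 186.30, so r = (186.30 / 16.80)^(1/5).
r = 11.0893^(1/5) ≈ 1.6180

1.618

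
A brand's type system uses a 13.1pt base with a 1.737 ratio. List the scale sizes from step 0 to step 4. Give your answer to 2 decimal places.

Step 0: 13.1pt
Step 1: 13.1 × 1.737 = 22.75
Step 2: 13.1 × 1.737² = 39.52
Step 3: 13.1 × 1.737³ = 68.65
Step 4: 13.1 × 1.737⁴ = 119.25

13.10pt, 22.75pt, 39.52pt, 68.65pt, 119.25pt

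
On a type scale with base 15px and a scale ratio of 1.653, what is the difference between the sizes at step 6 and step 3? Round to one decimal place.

238.3px

Step 3: 15.0 × 1.653³ = 67.750px
Step 6: 15.0 × 1.653⁶ = 306.005px
Difference: 306.005 − 67.750 = 238.255px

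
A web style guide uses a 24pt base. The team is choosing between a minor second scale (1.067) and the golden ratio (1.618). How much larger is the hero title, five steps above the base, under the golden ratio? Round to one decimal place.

232.9pt

Minor second: 24.0 × 1.067⁵ = 33.192pt
Golden ratio: 24.0 × 1.618⁵ = 266.136pt
Difference: 266.136 − 33.192 = 232.944pt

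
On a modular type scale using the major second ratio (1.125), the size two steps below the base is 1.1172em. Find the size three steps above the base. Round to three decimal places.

The gap is 3 − (-2) = 5 steps, so the factor is 1.125^5.
1.1172 × 1.125⁵ = 1.1172 × 1.80203 ≈ 2.013

2.013em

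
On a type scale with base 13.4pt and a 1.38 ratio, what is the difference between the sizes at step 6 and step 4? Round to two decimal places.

Step 4: 13.4 × 1.38⁴ = 48.5983pt
Step 6: 13.4 × 1.38⁶ = 92.5506pt
Difference: 92.5506 − 48.5983 = 43.9523pt

43.95pt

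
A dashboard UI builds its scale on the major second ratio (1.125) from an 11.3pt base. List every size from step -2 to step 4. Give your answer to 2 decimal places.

Step -2: 11.3 ÷ 1.125² = 8.93
Step -1: 11.3 ÷ 1.125 = 10.04
Step 0: 11.3pt
Step 1: 11.3 × 1.125 = 12.71
Step 2: 11.3 × 1.125² = 14.30
Step 3: 11.3 × 1.125³ = 16.09
Step 4: 11.3 × 1.125⁴ = 18.10

8.93pt, 10.04pt, 11.30pt, 12.71pt, 14.30pt, 16.09pt, 18.10pt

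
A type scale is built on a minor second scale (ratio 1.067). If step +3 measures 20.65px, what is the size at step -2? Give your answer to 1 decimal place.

14.9px

20.65 ÷ 1.067⁵ = 20.65 ÷ 1.38300 ≈ 14.931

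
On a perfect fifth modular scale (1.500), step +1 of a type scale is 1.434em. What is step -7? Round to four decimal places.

1.434 ÷ 1.500⁸ = 1.434 ÷ 25.62891 ≈ 0.0560

0.0560em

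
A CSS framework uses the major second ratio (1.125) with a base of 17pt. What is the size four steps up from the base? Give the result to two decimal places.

27.23pt

A modular type scale is a geometric sequence: sizeₙ = base × rⁿ.
17.0 × 1.125⁴ = 17.0 × 1.60181 ≈ 27.23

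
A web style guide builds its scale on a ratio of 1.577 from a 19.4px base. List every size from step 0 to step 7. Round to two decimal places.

Step 0: 19.4px
Step 1: 19.4 × 1.577 = 30.59
Step 2: 19.4 × 1.577² = 48.25
Step 3: 19.4 × 1.577³ = 76.08
Step 4: 19.4 × 1.577⁴ = 119.99
Step 5: 19.4 × 1.577⁵ = 189.22
Step 6: 19.4 × 1.577⁶ = 298.40
Step 7: 19.4 × 1.577⁷ = 470.57

19.40px, 30.59px, 48.25px, 76.08px, 119.99px, 189.22px, 298.40px, 470.57px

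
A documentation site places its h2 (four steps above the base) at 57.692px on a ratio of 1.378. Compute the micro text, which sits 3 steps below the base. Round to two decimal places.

6.11px

The gap is -3 − (4) = -7 steps, so the factor is 1.378^-7.
57.692 ÷ 1.378⁷ = 57.692 ÷ 9.43506 ≈ 6.115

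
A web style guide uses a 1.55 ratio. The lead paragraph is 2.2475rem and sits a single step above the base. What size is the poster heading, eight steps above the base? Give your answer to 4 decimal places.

2.2475 × 1.55⁷ = 2.2475 × 21.49423 ≈ 48.3083

48.3083rem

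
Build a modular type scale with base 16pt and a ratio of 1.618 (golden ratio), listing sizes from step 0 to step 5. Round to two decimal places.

16.00pt, 25.89pt, 41.89pt, 67.77pt, 109.66pt, 177.42pt

Step 0: 16pt
Step 1: 16.0 × 1.618 = 25.89
Step 2: 16.0 × 1.618² = 41.89
Step 3: 16.0 × 1.618³ = 67.77
Step 4: 16.0 × 1.618⁴ = 109.66
Step 5: 16.0 × 1.618⁵ = 177.42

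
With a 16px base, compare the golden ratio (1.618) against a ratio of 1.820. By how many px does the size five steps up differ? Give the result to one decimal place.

142.1px

Golden ratio: 16.0 × 1.618⁵ = 177.424px
At 1.820: 16.0 × 1.820⁵ = 319.504px
Difference: 319.504 − 177.424 = 142.080px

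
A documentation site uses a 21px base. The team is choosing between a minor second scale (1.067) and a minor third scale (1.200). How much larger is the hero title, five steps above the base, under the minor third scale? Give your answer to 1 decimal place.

Minor second: 21.0 × 1.067⁵ = 29.043px
Minor third: 21.0 × 1.200⁵ = 52.255px
Difference: 52.255 − 29.043 = 23.212px

23.2px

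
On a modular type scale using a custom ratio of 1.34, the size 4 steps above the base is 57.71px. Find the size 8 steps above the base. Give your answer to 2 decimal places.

The gap is 8 − (4) = 4 steps, so the factor is 1.34^4.
57.71 × 1.34⁴ = 57.71 × 3.22418 ≈ 186.067

186.07px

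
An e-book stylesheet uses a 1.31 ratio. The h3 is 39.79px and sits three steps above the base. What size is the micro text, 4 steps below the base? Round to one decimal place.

39.79 ÷ 1.31⁷ = 39.79 ÷ 6.62063 ≈ 6.010

6.0px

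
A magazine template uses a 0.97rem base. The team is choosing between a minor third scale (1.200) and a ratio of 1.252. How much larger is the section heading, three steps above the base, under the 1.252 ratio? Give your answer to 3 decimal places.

Minor third: 0.97 × 1.200³ = 1.67616rem
At 1.252: 0.97 × 1.252³ = 1.90364rem
Difference: 1.90364 − 1.67616 = 0.22748rem

0.227rem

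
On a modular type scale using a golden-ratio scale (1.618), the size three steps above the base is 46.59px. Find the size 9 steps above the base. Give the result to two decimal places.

835.92px

46.59 × 1.618⁶ = 46.59 × 17.94201 ≈ 835.918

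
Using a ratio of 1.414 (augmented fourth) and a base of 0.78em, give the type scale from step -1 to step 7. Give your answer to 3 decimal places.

Step -1: 0.78 ÷ 1.414 = 0.552
Step 0: 0.78em
Step 1: 0.78 × 1.414 = 1.103
Step 2: 0.78 × 1.414² = 1.560
Step 3: 0.78 × 1.414³ = 2.205
Step 4: 0.78 × 1.414⁴ = 3.118
Step 5: 0.78 × 1.414⁵ = 4.409
Step 6: 0.78 × 1.414⁶ = 6.234
Step 7: 0.78 × 1.414⁷ = 8.815

0.552em, 0.780em, 1.103em, 1.560em, 2.205em, 3.118em, 4.409em, 6.234em, 8.815em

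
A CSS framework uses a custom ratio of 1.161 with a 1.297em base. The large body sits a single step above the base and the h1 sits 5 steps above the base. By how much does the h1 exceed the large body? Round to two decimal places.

1.23em

Step 1: 1.297 × 1.161 = 1.5058em
Step 5: 1.297 × 1.161⁵ = 2.7359em
Difference: 2.7359 − 1.5058 = 1.2301em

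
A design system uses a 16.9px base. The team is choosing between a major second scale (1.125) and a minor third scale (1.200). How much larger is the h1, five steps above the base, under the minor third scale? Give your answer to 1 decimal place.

11.6px

Major second: 16.9 × 1.125⁵ = 30.454px
Minor third: 16.9 × 1.200⁵ = 42.053px
Difference: 42.053 − 30.454 = 11.599px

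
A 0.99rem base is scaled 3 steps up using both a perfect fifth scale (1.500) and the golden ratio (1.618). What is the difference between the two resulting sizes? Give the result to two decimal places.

Perfect fifth: 0.99 × 1.500³ = 3.3413rem
Golden ratio: 0.99 × 1.618³ = 4.1934rem
Difference: 4.1934 − 3.3413 = 0.8521rem

0.85rem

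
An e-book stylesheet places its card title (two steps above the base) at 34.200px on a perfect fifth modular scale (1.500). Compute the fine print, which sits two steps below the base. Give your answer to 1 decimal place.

6.8px

The gap is -2 − (2) = -4 steps, so the factor is 1.500^-4.
34.200 ÷ 1.500⁴ = 34.200 ÷ 5.06250 ≈ 6.756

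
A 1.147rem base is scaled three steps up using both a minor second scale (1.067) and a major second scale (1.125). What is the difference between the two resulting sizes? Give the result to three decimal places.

0.240rem

Minor second: 1.147 × 1.067³ = 1.39334rem
Major second: 1.147 × 1.125³ = 1.63313rem
Difference: 1.63313 − 1.39334 = 0.23979rem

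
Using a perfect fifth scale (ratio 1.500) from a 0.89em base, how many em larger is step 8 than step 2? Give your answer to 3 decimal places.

20.807em

Step 2: 0.89 × 1.500² = 2.00250em
Step 8: 0.89 × 1.500⁸ = 22.80973em
Difference: 22.80973 − 2.00250 = 20.80723em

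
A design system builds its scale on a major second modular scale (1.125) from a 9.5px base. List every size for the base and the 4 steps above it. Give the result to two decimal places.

Step 0: 9.5px
Step 1: 9.5 × 1.125 = 10.69
Step 2: 9.5 × 1.125² = 12.02
Step 3: 9.5 × 1.125³ = 13.53
Step 4: 9.5 × 1.125⁴ = 15.22

9.50px, 10.69px, 12.02px, 13.53px, 15.22px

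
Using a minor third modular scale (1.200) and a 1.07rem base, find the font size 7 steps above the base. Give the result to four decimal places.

Each step on a modular scale multiplies by the ratio, so the size n steps from the base is base × ratioⁿ.
1.07 × 1.200⁷ = 1.07 × 3.58318 ≈ 3.8340

3.8340rem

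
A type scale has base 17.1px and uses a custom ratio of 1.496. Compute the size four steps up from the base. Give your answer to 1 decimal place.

85.6px

17.1 × 1.496⁴ = 17.1 × 5.00872 ≈ 85.65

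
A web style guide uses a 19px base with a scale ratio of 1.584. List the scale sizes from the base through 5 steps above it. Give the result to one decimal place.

Step 0: 19px
Step 1: 19.0 × 1.584 = 30.1
Step 2: 19.0 × 1.584² = 47.7
Step 3: 19.0 × 1.584³ = 75.5
Step 4: 19.0 × 1.584⁴ = 119.6
Step 5: 19.0 × 1.584⁵ = 189.5

19.0px, 30.1px, 47.7px, 75.5px, 119.6px, 189.5px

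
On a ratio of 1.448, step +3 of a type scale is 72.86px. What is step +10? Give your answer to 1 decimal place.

972.5px

72.86 × 1.448⁷ = 72.86 × 13.34689 ≈ 972.454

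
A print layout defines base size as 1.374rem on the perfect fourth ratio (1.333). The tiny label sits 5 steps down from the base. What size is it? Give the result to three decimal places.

Every step multiplies by the scale ratio.
1.374 ÷ 1.333⁵ = 1.374 ÷ 4.20873 ≈ 0.326

0.326rem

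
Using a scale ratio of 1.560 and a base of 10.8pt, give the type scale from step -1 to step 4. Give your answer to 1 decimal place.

Step -1: 10.8 ÷ 1.560 = 6.9
Step 0: 10.8pt
Step 1: 10.8 × 1.560 = 16.8
Step 2: 10.8 × 1.560² = 26.3
Step 3: 10.8 × 1.560³ = 41.0
Step 4: 10.8 × 1.560⁴ = 64.0

6.9pt, 10.8pt, 16.8pt, 26.3pt, 41.0pt, 64.0pt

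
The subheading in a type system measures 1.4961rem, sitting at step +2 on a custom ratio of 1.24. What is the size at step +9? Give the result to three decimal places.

6.744rem

Moving from step +2 to step +9 is 7 steps up, so multiply by r⁷.
1.4961 × 1.24⁷ = 1.4961 × 4.50767 ≈ 6.744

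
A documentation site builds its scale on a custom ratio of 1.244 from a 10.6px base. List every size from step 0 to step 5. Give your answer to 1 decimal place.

10.6px, 13.2px, 16.4px, 20.4px, 25.4px, 31.6px

Step 0: 10.6px
Step 1: 10.6 × 1.244 = 13.2
Step 2: 10.6 × 1.244² = 16.4
Step 3: 10.6 × 1.244³ = 20.4
Step 4: 10.6 × 1.244⁴ = 25.4
Step 5: 10.6 × 1.244⁵ = 31.6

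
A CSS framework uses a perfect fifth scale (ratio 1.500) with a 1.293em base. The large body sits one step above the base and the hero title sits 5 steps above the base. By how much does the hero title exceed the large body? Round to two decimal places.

7.88em

Step 1: 1.293 × 1.500 = 1.9395em
Step 5: 1.293 × 1.500⁵ = 9.8187em
Difference: 9.8187 − 1.9395 = 7.8792em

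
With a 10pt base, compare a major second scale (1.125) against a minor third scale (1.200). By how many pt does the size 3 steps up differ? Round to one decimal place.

3.0pt

Major second: 10.0 × 1.125³ = 14.238pt
Minor third: 10.0 × 1.200³ = 17.280pt
Difference: 17.280 − 14.238 = 3.042pt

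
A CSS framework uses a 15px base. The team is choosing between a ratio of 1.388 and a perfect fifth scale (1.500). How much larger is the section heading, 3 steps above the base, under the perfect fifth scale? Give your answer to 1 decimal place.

10.5px

At 1.388: 15.0 × 1.388³ = 40.111px
Perfect fifth: 15.0 × 1.500³ = 50.625px
Difference: 50.625 − 40.111 = 10.514px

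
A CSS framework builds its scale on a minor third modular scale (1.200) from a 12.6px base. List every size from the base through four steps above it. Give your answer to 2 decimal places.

Step 0: 12.6px
Step 1: 12.6 × 1.200 = 15.12
Step 2: 12.6 × 1.200² = 18.14
Step 3: 12.6 × 1.200³ = 21.77
Step 4: 12.6 × 1.200⁴ = 26.13

12.60px, 15.12px, 18.14px, 21.77px, 26.13px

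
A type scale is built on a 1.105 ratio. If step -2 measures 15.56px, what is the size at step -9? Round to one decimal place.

7.7px

15.56 ÷ 1.105⁷ = 15.56 ÷ 2.01157 ≈ 7.735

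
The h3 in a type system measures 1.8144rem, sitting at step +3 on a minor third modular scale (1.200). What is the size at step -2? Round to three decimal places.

1.8144 ÷ 1.200⁵ = 1.8144 ÷ 2.48832 ≈ 0.729

0.729rem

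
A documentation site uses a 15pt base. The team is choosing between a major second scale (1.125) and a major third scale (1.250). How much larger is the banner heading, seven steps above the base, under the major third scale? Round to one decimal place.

37.3pt

Major second: 15.0 × 1.125⁷ = 34.210pt
Major third: 15.0 × 1.250⁷ = 71.526pt
Difference: 71.526 − 34.210 = 37.316pt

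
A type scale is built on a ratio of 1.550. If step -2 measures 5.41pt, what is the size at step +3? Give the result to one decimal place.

48.4pt

Moving from step -2 to step +3 is 5 steps up, so multiply by r⁵.
5.41 × 1.550⁵ = 5.41 × 8.94661 ≈ 48.401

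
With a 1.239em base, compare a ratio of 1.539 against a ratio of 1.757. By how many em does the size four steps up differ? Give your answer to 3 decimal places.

At 1.539: 1.239 × 1.539⁴ = 6.95066em
At 1.757: 1.239 × 1.757⁴ = 11.80751em
Difference: 11.80751 − 6.95066 = 4.85685em

4.857em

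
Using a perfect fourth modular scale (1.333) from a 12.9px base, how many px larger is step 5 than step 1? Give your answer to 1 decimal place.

Step 1: 12.9 × 1.333 = 17.196px
Step 5: 12.9 × 1.333⁵ = 54.293px
Difference: 54.293 − 17.196 = 37.097px

37.1px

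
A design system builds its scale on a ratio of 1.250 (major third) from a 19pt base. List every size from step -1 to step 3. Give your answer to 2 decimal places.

15.20pt, 19.00pt, 23.75pt, 29.69pt, 37.11pt

Step -1: 19.0 ÷ 1.250 = 15.20
Step 0: 19pt
Step 1: 19.0 × 1.250 = 23.75
Step 2: 19.0 × 1.250² = 29.69
Step 3: 19.0 × 1.250³ = 37.11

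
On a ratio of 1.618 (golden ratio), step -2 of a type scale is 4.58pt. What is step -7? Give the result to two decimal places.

0.41pt

4.58 ÷ 1.618⁵ = 4.58 ÷ 11.08901 ≈ 0.413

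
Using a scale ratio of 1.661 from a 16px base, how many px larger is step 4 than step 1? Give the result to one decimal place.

Step 1: 16.0 × 1.661 = 26.576px
Step 4: 16.0 × 1.661⁴ = 121.786px
Difference: 121.786 − 26.576 = 95.210px

95.2px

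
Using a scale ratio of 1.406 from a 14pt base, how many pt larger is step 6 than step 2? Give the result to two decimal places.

Step 2: 14.0 × 1.406² = 27.6757pt
Step 6: 14.0 × 1.406⁶ = 108.1533pt
Difference: 108.1533 − 27.6757 = 80.4776pt

80.48pt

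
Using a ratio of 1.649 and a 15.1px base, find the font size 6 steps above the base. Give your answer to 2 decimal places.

303.60px

15.1 × 1.649⁶ = 15.1 × 20.10592 ≈ 303.60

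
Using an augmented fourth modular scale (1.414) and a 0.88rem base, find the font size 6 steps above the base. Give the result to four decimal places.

A modular type scale is a geometric sequence: sizeₙ = base × rⁿ.
0.88 × 1.414⁶ = 0.88 × 7.99275 ≈ 7.0336

7.0336rem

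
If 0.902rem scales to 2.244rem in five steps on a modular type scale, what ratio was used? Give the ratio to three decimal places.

r⁵ = 2.244 / 0.902, so r = (2.244/0.902)^(1/5).
r = 2.4878^(1/5) ≈ 1.2000

1.200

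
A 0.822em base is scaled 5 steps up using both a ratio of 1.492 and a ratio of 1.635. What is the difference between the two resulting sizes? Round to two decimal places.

3.53em

At 1.492: 0.822 × 1.492⁵ = 6.0774em
At 1.635: 0.822 × 1.635⁵ = 9.6042em
Difference: 9.6042 − 6.0774 = 3.5268em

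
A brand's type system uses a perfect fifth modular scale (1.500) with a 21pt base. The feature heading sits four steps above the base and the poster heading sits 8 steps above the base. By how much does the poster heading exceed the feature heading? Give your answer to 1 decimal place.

431.9pt

Step 4: 21.0 × 1.500⁴ = 106.312pt
Step 8: 21.0 × 1.500⁸ = 538.207pt
Difference: 538.207 − 106.312 = 431.895pt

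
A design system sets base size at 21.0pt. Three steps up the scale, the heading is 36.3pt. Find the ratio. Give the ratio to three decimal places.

r³ = 36.3 / 21.0, so r = (36.3/21.0)^(1/3).
r = 1.7286^(1/3) ≈ 1.2001

1.200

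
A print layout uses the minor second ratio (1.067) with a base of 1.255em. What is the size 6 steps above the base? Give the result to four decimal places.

1.8520em

1.255 × 1.067⁶ = 1.255 × 1.47566 ≈ 1.8520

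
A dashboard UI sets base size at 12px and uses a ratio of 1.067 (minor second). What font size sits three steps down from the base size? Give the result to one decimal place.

9.9px

Each step on a modular scale multiplies by the ratio, so the size n steps from the base is base × ratioⁿ.
12.0 ÷ 1.067³ = 12.0 ÷ 1.21477 ≈ 9.88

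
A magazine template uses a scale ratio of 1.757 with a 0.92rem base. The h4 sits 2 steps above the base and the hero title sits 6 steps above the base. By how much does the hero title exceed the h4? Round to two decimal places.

Step 2: 0.92 × 1.757² = 2.8401rem
Step 6: 0.92 × 1.757⁶ = 27.0656rem
Difference: 27.0656 − 2.8401 = 24.2255rem

24.23rem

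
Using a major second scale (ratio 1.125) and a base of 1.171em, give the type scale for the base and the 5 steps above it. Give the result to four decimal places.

1.1710em, 1.3174em, 1.4820em, 1.6673em, 1.8757em, 2.1102em

Step 0: 1.171em
Step 1: 1.171 × 1.125 = 1.3174
Step 2: 1.171 × 1.125² = 1.4820
Step 3: 1.171 × 1.125³ = 1.6673
Step 4: 1.171 × 1.125⁴ = 1.8757
Step 5: 1.171 × 1.125⁵ = 2.1102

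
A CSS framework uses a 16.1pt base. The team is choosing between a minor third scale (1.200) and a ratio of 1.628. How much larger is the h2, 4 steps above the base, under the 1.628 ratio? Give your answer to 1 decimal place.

Minor third: 16.1 × 1.200⁴ = 33.385pt
At 1.628: 16.1 × 1.628⁴ = 113.095pt
Difference: 113.095 − 33.385 = 79.710pt

79.7pt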